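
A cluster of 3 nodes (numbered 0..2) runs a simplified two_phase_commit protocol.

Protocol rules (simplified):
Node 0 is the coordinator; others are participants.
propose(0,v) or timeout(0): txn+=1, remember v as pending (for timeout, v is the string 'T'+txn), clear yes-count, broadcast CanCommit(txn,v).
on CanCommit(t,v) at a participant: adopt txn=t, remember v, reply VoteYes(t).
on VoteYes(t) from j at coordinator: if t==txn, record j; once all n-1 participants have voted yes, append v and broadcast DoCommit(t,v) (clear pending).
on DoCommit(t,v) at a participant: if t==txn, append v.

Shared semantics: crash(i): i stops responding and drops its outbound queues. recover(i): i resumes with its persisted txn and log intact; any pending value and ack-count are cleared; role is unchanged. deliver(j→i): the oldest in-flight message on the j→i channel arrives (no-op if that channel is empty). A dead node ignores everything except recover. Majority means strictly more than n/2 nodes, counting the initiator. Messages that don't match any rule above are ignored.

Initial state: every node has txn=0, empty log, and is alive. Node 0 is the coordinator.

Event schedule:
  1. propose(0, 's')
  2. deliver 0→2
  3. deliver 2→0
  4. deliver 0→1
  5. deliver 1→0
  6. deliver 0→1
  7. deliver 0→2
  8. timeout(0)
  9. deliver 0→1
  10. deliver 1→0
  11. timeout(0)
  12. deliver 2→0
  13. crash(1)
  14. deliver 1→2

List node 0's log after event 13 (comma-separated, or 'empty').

s

1. propose(0,'s'):  <0:coor t1 ->
2. deliver 0→2:  <2:part t1 ->
3. deliver 2→0:  nop
4. deliver 0→1:  <1:part t1 ->
5. deliver 1→0:  <0:coor t1 s>
6. deliver 0→1:  <1:part t1 s>
7. deliver 0→2:  <2:part t1 s>
8. timeout(0):  <0:coor t2 s>
9. deliver 0→1:  <1:part t2 s>
10. deliver 1→0:  nop
11. timeout(0):  <0:coor t3 s>
12. deliver 2→0:  nop
13. crash(1):  <1:✗part t2 s>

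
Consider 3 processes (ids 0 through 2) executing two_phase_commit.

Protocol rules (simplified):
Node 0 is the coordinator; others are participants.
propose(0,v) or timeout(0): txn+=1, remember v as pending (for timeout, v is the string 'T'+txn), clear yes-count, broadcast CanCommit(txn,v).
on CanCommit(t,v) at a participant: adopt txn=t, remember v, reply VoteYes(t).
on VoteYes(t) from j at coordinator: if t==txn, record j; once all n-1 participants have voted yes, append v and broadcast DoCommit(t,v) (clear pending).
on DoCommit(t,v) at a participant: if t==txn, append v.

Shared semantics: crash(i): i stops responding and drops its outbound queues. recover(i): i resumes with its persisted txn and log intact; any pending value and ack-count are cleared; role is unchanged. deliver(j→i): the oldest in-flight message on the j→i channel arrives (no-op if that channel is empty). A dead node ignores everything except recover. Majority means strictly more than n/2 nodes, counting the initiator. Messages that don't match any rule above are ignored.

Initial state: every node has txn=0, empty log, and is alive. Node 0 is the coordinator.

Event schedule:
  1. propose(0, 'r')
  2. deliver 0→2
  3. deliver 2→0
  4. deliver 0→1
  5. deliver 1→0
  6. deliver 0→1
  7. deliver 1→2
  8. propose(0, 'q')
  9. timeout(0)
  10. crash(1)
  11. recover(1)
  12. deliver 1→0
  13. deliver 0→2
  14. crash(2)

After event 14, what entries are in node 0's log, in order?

1. propose(0,'r'):  <0:coor t1 ->
2. deliver 0→2:  <2:part t1 ->
3. deliver 2→0:  nop
4. deliver 0→1:  <1:part t1 ->
5. deliver 1→0:  <0:coor t1 r>
6. deliver 0→1:  <1:part t1 r>
7. deliver 1→2:  nop
8. propose(0,'q'):  <0:coor t2 r>
9. timeout(0):  <0:coor t3 r>
10. crash(1):  <1:✗part t1 r>
11. recover(1):  <1:part t1 r>
12. deliver 1→0:  nop
13. deliver 0→2:  <2:part t1 r>
14. crash(2):  <2:✗part t1 r>

r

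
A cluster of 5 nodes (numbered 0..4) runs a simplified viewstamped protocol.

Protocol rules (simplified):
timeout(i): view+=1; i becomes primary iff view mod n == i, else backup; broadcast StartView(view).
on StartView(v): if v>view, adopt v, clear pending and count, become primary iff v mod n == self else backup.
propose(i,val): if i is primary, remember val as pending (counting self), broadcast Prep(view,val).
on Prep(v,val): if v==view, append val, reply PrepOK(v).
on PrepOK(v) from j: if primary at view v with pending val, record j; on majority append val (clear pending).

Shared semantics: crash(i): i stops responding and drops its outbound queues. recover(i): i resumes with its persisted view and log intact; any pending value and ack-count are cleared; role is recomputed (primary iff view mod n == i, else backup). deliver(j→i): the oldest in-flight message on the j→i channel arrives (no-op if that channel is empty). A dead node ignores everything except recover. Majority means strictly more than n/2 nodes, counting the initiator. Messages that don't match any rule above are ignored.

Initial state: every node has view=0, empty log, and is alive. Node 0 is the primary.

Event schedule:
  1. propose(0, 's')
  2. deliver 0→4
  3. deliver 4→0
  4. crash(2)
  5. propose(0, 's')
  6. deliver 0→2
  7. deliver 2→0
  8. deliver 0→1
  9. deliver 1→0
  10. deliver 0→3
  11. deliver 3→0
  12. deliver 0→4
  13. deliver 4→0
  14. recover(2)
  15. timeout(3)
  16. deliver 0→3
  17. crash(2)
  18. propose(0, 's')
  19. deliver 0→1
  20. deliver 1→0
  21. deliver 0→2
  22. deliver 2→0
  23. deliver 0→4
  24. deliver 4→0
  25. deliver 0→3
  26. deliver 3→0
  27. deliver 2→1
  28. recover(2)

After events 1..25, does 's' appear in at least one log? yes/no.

after 1 — propose(0,'s'): ·
after 2 — deliver 0→4: n4:back/v0/[s]
after 3 — deliver 4→0: ·
after 4 — crash(2): n2:✗back/v0/[-]
after 5 — propose(0,'s'): ·
after 6 — deliver 0→2: ·
after 7 — deliver 2→0: ·
after 8 — deliver 0→1: n1:back/v0/[s]
after 9 — deliver 1→0: ·
after 10 — deliver 0→3: n3:back/v0/[s]
after 11 — deliver 3→0: n0:prim/v0/[s]
after 12 — deliver 0→4: n4:back/v0/[s,s]
after 13 — deliver 4→0: ·
after 14 — recover(2): n2:back/v0/[-]
after 15 — timeout(3): n3:back/v1/[s]
after 16 — deliver 0→3: ·
after 17 — crash(2): n2:✗back/v0/[-]
after 18 — propose(0,'s'): ·
after 19 — deliver 0→1: n1:back/v0/[s,s]
after 20 — deliver 1→0: ·
after 21 — deliver 0→2: ·
after 22 — deliver 2→0: ·
after 23 — deliver 0→4: n4:back/v0/[s,s,s]
after 24 — deliver 4→0: n0:prim/v0/[s,s]
after 25 — deliver 0→3: ·

yes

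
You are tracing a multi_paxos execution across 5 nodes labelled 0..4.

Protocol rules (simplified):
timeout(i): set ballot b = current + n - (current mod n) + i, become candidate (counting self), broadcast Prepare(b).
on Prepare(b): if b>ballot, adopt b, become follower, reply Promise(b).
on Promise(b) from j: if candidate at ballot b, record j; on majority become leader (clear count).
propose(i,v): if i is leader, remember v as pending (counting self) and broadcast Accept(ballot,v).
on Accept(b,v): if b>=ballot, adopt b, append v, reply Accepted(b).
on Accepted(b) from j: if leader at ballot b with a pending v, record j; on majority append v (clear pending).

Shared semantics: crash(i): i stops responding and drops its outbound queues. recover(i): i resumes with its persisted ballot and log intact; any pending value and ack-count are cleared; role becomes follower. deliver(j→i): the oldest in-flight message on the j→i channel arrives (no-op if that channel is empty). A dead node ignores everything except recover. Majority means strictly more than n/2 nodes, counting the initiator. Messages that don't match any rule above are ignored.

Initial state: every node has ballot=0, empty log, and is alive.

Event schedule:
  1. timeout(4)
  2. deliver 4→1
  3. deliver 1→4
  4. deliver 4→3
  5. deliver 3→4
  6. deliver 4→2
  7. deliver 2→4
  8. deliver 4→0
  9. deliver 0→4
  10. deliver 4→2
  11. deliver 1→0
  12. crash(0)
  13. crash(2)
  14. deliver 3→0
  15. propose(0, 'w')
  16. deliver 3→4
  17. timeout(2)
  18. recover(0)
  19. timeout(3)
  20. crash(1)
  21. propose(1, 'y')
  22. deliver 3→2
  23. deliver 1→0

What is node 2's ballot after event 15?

step 1 timeout(4): 4={cand,b=9,log=-}
step 2 deliver 4→1: 1={foll,b=9,log=-}
step 3 deliver 1→4: —
step 4 deliver 4→3: 3={foll,b=9,log=-}
step 5 deliver 3→4: 4={lead,b=9,log=-}
step 6 deliver 4→2: 2={foll,b=9,log=-}
step 7 deliver 2→4: —
step 8 deliver 4→0: 0={foll,b=9,log=-}
step 9 deliver 0→4: —
step 10 deliver 4→2: —
step 11 deliver 1→0: —
step 12 crash(0): 0={✗foll,b=9,log=-}
step 13 crash(2): 2={✗foll,b=9,log=-}
step 14 deliver 3→0: —
step 15 propose(0,'w'): —

9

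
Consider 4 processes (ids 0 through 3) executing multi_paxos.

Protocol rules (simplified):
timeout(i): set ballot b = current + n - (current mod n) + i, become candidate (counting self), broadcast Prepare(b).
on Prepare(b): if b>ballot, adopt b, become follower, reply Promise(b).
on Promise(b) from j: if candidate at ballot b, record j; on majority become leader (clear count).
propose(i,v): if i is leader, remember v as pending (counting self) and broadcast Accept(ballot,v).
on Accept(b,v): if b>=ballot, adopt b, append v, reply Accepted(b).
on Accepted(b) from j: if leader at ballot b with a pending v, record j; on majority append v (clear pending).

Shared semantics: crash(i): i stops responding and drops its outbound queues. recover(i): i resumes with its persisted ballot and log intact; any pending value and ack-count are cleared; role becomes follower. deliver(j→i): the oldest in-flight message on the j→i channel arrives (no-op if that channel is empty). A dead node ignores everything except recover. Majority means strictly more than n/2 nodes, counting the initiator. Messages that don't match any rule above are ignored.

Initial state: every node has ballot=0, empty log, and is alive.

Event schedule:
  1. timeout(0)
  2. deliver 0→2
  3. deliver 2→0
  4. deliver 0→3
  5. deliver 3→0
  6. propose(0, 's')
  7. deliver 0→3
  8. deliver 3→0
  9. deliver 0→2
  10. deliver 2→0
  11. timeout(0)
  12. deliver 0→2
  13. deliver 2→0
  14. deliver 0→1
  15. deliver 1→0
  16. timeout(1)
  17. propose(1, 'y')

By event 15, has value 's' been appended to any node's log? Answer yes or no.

1. timeout(0):  <0:cand b4 ->
2. deliver 0→2:  <2:foll b4 ->
3. deliver 2→0:  nop
4. deliver 0→3:  <3:foll b4 ->
5. deliver 3→0:  <0:lead b4 ->
6. propose(0,'s'):  nop
7. deliver 0→3:  <3:foll b4 s>
8. deliver 3→0:  nop
9. deliver 0→2:  <2:foll b4 s>
10. deliver 2→0:  <0:lead b4 s>
11. timeout(0):  <0:cand b8 s>
12. deliver 0→2:  <2:foll b8 s>
13. deliver 2→0:  nop
14. deliver 0→1:  <1:foll b4 ->
15. deliver 1→0:  nop

yes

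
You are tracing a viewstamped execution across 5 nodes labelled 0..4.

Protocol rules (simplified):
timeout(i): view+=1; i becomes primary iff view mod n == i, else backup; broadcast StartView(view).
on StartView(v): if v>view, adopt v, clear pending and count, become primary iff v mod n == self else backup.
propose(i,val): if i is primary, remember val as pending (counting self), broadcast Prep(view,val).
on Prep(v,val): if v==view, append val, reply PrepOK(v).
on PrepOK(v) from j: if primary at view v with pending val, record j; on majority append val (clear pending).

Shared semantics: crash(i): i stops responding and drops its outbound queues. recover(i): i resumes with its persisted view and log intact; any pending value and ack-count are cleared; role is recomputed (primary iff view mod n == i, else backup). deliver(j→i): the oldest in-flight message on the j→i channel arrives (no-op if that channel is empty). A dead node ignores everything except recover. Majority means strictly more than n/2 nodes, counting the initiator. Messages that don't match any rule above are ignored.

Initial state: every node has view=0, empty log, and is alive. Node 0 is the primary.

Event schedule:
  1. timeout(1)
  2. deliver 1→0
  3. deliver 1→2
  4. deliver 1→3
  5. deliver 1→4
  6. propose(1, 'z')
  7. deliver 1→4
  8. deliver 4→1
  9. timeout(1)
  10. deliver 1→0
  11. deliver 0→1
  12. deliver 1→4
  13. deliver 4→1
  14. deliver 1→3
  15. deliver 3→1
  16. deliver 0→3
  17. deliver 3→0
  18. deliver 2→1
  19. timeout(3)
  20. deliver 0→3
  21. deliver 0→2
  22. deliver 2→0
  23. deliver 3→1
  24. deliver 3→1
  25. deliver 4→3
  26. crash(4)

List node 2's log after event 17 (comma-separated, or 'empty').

1. timeout(1):  <1:prim v1 ->
2. deliver 1→0:  <0:back v1 ->
3. deliver 1→2:  <2:back v1 ->
4. deliver 1→3:  <3:back v1 ->
5. deliver 1→4:  <4:back v1 ->
6. propose(1,'z'):  nop
7. deliver 1→4:  <4:back v1 z>
8. deliver 4→1:  nop
9. timeout(1):  <1:back v2 ->
10. deliver 1→0:  <0:back v1 z>
11. deliver 0→1:  nop
12. deliver 1→4:  <4:back v2 z>
13. deliver 4→1:  nop
14. deliver 1→3:  <3:back v1 z>
15. deliver 3→1:  nop
16. deliver 0→3:  nop
17. deliver 3→0:  nop

empty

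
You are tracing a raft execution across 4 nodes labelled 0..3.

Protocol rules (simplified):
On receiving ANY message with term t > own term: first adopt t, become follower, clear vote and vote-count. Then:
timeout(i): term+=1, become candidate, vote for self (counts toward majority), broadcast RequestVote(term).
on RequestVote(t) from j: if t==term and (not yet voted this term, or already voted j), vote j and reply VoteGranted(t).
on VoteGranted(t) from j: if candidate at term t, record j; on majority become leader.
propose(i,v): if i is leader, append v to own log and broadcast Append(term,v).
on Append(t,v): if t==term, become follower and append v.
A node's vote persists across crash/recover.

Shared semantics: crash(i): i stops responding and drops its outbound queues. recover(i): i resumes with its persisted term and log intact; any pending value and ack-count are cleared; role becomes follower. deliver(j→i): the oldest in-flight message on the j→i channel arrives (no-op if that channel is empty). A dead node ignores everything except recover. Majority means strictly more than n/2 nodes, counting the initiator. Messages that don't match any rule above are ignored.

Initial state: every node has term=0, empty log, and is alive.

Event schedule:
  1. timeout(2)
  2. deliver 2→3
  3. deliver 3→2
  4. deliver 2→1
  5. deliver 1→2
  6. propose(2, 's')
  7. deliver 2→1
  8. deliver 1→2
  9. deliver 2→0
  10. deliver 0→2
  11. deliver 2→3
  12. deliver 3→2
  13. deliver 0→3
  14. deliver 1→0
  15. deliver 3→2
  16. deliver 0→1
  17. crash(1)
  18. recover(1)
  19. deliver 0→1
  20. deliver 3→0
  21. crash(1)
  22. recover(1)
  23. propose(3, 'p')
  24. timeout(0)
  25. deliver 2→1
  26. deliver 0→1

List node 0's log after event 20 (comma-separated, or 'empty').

empty

1. timeout(2):  <2:cand t1 ->
2. deliver 2→3:  <3:foll t1 ->
3. deliver 3→2:  nop
4. deliver 2→1:  <1:foll t1 ->
5. deliver 1→2:  <2:lead t1 ->
6. propose(2,'s'):  <2:lead t1 s>
7. deliver 2→1:  <1:foll t1 s>
8. deliver 1→2:  nop
9. deliver 2→0:  <0:foll t1 ->
10. deliver 0→2:  nop
11. deliver 2→3:  <3:foll t1 s>
12. deliver 3→2:  nop
13. deliver 0→3:  nop
14. deliver 1→0:  nop
15. deliver 3→2:  nop
16. deliver 0→1:  nop
17. crash(1):  <1:✗foll t1 s>
18. recover(1):  <1:foll t1 s>
19. deliver 0→1:  nop
20. deliver 3→0:  nop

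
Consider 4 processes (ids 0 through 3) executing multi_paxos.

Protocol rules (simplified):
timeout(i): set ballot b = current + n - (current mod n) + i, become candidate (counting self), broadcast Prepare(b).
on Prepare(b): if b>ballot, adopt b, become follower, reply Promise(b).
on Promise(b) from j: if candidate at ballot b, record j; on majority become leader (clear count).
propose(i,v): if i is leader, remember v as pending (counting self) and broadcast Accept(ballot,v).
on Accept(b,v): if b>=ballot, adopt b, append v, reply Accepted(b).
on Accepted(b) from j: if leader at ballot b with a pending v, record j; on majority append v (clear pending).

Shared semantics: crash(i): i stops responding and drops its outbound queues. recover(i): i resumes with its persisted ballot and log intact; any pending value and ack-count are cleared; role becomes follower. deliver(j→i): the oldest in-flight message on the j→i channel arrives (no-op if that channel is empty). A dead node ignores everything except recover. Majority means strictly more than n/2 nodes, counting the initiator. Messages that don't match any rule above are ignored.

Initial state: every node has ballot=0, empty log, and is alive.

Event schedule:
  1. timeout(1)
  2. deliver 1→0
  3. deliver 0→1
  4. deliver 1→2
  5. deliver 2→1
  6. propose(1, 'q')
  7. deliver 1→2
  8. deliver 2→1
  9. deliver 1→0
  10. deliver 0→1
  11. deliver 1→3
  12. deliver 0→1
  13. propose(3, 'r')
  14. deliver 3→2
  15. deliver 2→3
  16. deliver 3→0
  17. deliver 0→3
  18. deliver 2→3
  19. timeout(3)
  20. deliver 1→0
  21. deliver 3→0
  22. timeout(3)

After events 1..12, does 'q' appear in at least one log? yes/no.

[1] timeout(1) → N1(cand b5 [-])
[2] deliver 1→0 → N0(foll b5 [-])
[3] deliver 0→1 → ∅
[4] deliver 1→2 → N2(foll b5 [-])
[5] deliver 2→1 → N1(lead b5 [-])
[6] propose(1,'q') → ∅
[7] deliver 1→2 → N2(foll b5 [q])
[8] deliver 2→1 → ∅
[9] deliver 1→0 → N0(foll b5 [q])
[10] deliver 0→1 → N1(lead b5 [q])
[11] deliver 1→3 → N3(foll b5 [-])
[12] deliver 0→1 → ∅

yes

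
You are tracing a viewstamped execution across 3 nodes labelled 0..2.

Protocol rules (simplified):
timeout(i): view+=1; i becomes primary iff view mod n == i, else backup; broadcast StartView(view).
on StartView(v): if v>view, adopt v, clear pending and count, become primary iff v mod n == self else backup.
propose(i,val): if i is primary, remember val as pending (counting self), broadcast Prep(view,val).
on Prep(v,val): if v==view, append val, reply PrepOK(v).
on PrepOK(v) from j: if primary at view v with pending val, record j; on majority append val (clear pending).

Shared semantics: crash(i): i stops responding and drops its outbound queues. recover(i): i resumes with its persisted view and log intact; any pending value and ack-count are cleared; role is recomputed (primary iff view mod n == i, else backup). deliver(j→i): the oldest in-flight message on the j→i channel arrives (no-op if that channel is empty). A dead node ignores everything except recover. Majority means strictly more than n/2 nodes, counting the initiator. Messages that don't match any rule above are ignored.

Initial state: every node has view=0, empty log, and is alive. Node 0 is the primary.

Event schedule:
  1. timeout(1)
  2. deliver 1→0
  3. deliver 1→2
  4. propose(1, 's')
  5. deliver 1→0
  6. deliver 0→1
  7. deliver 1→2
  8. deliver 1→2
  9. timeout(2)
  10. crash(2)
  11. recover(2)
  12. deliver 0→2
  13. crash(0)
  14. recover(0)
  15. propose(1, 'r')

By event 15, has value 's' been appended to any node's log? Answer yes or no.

yes

e1 timeout(1): 1[prim,v=1,-]
e2 deliver 1→0: 0[back,v=1,-]
e3 deliver 1→2: 2[back,v=1,-]
e4 propose(1,'s'): ·
e5 deliver 1→0: 0[back,v=1,s]
e6 deliver 0→1: 1[prim,v=1,s]
e7 deliver 1→2: 2[back,v=1,s]
e8 deliver 1→2: ·
e9 timeout(2): 2[prim,v=2,s]
e10 crash(2): 2[✗prim,v=2,s]
e11 recover(2): 2[prim,v=2,s]
e12 deliver 0→2: ·
e13 crash(0): 0[✗back,v=1,s]
e14 recover(0): 0[back,v=1,s]
e15 propose(1,'r'): ·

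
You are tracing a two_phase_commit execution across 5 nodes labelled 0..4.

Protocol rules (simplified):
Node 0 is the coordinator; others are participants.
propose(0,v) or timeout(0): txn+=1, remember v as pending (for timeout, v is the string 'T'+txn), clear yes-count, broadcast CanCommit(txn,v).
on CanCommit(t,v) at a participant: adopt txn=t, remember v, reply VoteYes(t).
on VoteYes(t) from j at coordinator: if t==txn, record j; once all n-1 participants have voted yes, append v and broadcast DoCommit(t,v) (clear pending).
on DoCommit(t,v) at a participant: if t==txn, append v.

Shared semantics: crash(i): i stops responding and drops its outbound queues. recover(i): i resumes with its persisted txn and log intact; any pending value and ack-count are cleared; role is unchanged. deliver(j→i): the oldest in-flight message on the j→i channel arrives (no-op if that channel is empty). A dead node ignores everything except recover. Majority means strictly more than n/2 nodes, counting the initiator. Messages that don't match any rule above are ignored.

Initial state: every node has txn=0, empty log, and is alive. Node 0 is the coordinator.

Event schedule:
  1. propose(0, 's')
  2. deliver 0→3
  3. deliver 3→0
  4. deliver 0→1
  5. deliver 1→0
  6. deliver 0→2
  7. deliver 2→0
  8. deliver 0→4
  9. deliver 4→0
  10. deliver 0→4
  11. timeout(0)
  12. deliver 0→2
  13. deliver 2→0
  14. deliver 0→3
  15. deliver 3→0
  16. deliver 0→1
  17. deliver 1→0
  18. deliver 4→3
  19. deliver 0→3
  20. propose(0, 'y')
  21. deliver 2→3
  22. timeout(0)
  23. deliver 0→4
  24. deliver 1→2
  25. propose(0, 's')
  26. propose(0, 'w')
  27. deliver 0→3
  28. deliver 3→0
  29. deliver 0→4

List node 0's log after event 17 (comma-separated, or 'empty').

s

step 1 propose(0,'s'): 0={coor,t=1,log=-}
step 2 deliver 0→3: 3={part,t=1,log=-}
step 3 deliver 3→0: —
step 4 deliver 0→1: 1={part,t=1,log=-}
step 5 deliver 1→0: —
step 6 deliver 0→2: 2={part,t=1,log=-}
step 7 deliver 2→0: —
step 8 deliver 0→4: 4={part,t=1,log=-}
step 9 deliver 4→0: 0={coor,t=1,log=s}
step 10 deliver 0→4: 4={part,t=1,log=s}
step 11 timeout(0): 0={coor,t=2,log=s}
step 12 deliver 0→2: 2={part,t=1,log=s}
step 13 deliver 2→0: —
step 14 deliver 0→3: 3={part,t=1,log=s}
step 15 deliver 3→0: —
step 16 deliver 0→1: 1={part,t=1,log=s}
step 17 deliver 1→0: —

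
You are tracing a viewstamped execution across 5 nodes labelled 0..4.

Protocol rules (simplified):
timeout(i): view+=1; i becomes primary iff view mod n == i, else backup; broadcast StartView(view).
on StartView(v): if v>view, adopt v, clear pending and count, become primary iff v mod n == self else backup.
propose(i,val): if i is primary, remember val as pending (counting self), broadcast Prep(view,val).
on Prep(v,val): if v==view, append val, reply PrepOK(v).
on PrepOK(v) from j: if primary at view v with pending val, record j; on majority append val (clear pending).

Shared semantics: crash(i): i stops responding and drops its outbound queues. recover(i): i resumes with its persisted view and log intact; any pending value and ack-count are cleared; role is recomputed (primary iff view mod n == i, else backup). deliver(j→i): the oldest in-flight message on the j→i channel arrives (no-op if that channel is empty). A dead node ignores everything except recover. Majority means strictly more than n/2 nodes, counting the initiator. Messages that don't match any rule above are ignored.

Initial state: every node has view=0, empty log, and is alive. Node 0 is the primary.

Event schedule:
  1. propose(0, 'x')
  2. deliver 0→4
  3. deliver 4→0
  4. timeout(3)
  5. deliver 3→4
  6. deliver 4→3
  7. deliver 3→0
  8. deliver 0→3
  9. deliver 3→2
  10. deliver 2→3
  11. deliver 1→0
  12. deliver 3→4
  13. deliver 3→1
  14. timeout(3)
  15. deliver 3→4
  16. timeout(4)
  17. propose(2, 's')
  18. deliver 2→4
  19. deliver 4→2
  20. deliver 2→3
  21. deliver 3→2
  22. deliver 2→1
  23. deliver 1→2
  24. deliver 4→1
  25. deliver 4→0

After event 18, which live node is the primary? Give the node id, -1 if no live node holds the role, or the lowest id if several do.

after 1 — propose(0,'x'): ·
after 2 — deliver 0→4: n4:back/v0/[x]
after 3 — deliver 4→0: ·
after 4 — timeout(3): n3:back/v1/[-]
after 5 — deliver 3→4: n4:back/v1/[x]
after 6 — deliver 4→3: ·
after 7 — deliver 3→0: n0:back/v1/[-]
after 8 — deliver 0→3: ·
after 9 — deliver 3→2: n2:back/v1/[-]
after 10 — deliver 2→3: ·
after 11 — deliver 1→0: ·
after 12 — deliver 3→4: ·
after 13 — deliver 3→1: n1:prim/v1/[-]
after 14 — timeout(3): n3:back/v2/[-]
after 15 — deliver 3→4: n4:back/v2/[x]
after 16 — timeout(4): n4:back/v3/[x]
after 17 — propose(2,'s'): ·
after 18 — deliver 2→4: ·

1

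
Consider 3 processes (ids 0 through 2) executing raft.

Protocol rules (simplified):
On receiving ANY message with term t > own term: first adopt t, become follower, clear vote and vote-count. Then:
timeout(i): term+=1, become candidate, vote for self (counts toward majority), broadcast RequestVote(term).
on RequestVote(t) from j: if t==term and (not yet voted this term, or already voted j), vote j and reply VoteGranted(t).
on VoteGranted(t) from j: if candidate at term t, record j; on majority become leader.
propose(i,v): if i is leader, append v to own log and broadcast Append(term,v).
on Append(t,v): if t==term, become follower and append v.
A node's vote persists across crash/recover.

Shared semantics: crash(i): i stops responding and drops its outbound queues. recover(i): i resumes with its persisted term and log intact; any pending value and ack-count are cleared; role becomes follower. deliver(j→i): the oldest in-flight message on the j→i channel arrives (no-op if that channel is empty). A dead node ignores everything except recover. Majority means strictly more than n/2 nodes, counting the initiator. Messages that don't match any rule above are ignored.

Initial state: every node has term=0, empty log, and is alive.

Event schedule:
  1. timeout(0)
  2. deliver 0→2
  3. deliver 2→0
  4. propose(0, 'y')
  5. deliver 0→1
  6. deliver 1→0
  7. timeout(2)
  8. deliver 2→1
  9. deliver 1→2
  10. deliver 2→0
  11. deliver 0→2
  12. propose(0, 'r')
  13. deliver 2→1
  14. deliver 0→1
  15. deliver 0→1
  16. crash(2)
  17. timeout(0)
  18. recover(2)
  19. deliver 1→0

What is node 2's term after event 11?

1. timeout(0):  <0:cand t1 ->
2. deliver 0→2:  <2:foll t1 ->
3. deliver 2→0:  <0:lead t1 ->
4. propose(0,'y'):  <0:lead t1 y>
5. deliver 0→1:  <1:foll t1 ->
6. deliver 1→0:  nop
7. timeout(2):  <2:cand t2 ->
8. deliver 2→1:  <1:foll t2 ->
9. deliver 1→2:  <2:lead t2 ->
10. deliver 2→0:  <0:foll t2 y>
11. deliver 0→2:  nop

2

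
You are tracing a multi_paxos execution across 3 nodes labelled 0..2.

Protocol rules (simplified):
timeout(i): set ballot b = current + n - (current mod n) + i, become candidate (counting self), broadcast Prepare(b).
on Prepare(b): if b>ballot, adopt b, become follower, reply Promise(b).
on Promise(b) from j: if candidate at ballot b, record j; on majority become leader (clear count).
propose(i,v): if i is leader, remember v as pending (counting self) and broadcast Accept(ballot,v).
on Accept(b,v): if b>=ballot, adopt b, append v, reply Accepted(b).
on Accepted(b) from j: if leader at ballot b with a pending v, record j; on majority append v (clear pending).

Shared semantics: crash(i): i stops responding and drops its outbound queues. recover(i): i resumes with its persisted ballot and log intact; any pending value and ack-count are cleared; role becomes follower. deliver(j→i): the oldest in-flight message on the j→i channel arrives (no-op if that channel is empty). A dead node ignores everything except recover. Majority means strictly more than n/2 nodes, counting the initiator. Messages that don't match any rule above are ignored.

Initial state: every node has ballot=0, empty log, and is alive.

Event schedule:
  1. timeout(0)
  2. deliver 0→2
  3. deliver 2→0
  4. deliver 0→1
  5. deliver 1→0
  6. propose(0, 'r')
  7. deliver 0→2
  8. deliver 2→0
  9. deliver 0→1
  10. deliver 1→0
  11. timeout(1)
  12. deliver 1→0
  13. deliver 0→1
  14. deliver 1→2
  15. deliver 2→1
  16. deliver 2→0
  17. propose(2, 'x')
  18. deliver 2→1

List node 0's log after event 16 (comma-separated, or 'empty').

r

step 1 timeout(0): 0={cand,b=3,log=-}
step 2 deliver 0→2: 2={foll,b=3,log=-}
step 3 deliver 2→0: 0={lead,b=3,log=-}
step 4 deliver 0→1: 1={foll,b=3,log=-}
step 5 deliver 1→0: —
step 6 propose(0,'r'): —
step 7 deliver 0→2: 2={foll,b=3,log=r}
step 8 deliver 2→0: 0={lead,b=3,log=r}
step 9 deliver 0→1: 1={foll,b=3,log=r}
step 10 deliver 1→0: —
step 11 timeout(1): 1={cand,b=7,log=r}
step 12 deliver 1→0: 0={foll,b=7,log=r}
step 13 deliver 0→1: 1={lead,b=7,log=r}
step 14 deliver 1→2: 2={foll,b=7,log=r}
step 15 deliver 2→1: —
step 16 deliver 2→0: —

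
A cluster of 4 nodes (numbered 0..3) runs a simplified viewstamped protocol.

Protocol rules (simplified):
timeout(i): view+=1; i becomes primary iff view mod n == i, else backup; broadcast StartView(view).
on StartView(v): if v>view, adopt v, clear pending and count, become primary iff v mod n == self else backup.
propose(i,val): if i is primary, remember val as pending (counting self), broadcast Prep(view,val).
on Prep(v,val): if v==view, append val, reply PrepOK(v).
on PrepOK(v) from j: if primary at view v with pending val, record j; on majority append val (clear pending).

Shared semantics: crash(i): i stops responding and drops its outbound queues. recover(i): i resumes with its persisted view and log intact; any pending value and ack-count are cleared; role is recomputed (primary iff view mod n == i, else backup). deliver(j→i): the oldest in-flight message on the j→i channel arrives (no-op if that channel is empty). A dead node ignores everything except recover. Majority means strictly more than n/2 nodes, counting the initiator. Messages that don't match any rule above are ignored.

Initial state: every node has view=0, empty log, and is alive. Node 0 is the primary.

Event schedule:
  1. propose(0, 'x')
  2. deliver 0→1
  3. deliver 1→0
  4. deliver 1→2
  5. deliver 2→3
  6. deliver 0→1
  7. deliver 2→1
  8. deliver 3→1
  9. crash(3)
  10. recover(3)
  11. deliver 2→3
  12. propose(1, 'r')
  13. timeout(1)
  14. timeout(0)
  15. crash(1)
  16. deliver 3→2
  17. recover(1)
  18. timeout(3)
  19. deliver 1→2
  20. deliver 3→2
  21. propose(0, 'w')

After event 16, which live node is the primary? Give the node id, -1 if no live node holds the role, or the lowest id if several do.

-1

[1] propose(0,'x') → ∅
[2] deliver 0→1 → N1(back v0 [x])
[3] deliver 1→0 → ∅
[4] deliver 1→2 → ∅
[5] deliver 2→3 → ∅
[6] deliver 0→1 → ∅
[7] deliver 2→1 → ∅
[8] deliver 3→1 → ∅
[9] crash(3) → N3(✗back v0 [-])
[10] recover(3) → N3(back v0 [-])
[11] deliver 2→3 → ∅
[12] propose(1,'r') → ∅
[13] timeout(1) → N1(prim v1 [x])
[14] timeout(0) → N0(back v1 [-])
[15] crash(1) → N1(✗prim v1 [x])
[16] deliver 3→2 → ∅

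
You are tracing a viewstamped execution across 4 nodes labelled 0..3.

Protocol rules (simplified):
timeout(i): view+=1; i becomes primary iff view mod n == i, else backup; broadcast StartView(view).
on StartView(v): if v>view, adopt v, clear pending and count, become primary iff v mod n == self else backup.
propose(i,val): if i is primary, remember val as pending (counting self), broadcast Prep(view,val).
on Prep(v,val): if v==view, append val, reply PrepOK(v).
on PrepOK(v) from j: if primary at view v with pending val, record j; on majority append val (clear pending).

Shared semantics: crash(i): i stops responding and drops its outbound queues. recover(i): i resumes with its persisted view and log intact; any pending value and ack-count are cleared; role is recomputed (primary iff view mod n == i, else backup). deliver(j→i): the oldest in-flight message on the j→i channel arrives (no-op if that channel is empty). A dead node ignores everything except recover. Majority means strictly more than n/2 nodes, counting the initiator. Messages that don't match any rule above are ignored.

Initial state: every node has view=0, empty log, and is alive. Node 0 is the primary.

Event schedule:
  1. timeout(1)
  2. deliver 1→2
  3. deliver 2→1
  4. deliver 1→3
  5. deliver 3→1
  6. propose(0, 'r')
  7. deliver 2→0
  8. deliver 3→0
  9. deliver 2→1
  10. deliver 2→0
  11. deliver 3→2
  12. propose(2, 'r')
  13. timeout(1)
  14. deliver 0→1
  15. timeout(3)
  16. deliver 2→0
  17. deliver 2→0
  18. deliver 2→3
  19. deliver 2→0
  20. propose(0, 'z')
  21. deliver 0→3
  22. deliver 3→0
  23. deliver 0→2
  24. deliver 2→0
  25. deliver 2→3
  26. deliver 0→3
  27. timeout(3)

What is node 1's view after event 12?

step 1 timeout(1): 1={prim,v=1,log=-}
step 2 deliver 1→2: 2={back,v=1,log=-}
step 3 deliver 2→1: —
step 4 deliver 1→3: 3={back,v=1,log=-}
step 5 deliver 3→1: —
step 6 propose(0,'r'): —
step 7 deliver 2→0: —
step 8 deliver 3→0: —
step 9 deliver 2→1: —
step 10 deliver 2→0: —
step 11 deliver 3→2: —
step 12 propose(2,'r'): —

1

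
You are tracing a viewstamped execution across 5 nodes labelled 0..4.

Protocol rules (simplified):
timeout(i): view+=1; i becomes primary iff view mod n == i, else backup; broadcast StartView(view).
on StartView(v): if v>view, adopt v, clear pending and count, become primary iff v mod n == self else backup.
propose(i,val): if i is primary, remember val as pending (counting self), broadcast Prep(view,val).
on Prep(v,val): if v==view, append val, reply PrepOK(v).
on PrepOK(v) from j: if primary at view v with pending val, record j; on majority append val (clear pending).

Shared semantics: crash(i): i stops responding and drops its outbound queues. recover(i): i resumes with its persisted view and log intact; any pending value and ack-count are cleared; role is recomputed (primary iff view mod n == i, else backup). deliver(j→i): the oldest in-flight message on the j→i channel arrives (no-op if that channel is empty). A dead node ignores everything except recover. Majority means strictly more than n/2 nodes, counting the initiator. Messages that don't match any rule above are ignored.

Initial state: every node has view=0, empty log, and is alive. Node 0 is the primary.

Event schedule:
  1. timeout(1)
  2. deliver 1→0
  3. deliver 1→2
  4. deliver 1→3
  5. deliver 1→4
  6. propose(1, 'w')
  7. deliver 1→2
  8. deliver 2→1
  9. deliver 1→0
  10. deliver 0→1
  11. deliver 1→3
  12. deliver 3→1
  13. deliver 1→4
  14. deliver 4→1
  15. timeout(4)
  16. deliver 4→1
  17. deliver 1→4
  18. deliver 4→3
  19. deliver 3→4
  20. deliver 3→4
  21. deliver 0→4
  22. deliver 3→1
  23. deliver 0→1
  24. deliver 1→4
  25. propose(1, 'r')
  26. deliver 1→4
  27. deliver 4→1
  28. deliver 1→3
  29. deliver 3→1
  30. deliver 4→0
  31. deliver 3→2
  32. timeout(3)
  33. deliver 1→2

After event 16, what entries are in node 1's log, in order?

step 1 timeout(1): 1={prim,v=1,log=-}
step 2 deliver 1→0: 0={back,v=1,log=-}
step 3 deliver 1→2: 2={back,v=1,log=-}
step 4 deliver 1→3: 3={back,v=1,log=-}
step 5 deliver 1→4: 4={back,v=1,log=-}
step 6 propose(1,'w'): —
step 7 deliver 1→2: 2={back,v=1,log=w}
step 8 deliver 2→1: —
step 9 deliver 1→0: 0={back,v=1,log=w}
step 10 deliver 0→1: 1={prim,v=1,log=w}
step 11 deliver 1→3: 3={back,v=1,log=w}
step 12 deliver 3→1: —
step 13 deliver 1→4: 4={back,v=1,log=w}
step 14 deliver 4→1: —
step 15 timeout(4): 4={back,v=2,log=w}
step 16 deliver 4→1: 1={back,v=2,log=w}

w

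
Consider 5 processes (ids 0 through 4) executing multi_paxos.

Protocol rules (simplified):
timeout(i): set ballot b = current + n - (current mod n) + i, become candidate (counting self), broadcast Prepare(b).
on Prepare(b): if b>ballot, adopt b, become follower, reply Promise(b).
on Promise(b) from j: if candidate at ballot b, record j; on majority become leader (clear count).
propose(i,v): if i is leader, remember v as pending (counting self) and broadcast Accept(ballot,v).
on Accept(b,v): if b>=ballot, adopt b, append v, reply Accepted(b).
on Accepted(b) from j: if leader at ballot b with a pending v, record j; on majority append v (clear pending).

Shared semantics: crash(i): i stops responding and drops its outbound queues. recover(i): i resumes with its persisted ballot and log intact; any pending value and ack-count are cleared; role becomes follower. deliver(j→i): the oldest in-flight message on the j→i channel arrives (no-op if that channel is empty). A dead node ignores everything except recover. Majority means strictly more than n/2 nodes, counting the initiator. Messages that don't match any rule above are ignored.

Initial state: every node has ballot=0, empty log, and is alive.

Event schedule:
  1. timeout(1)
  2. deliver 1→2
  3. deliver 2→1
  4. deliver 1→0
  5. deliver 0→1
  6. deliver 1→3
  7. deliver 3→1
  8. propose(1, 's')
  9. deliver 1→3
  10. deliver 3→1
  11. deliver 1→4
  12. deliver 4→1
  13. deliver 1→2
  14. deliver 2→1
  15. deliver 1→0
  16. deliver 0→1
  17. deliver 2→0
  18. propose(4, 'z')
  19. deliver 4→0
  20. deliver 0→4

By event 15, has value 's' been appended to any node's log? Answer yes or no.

after 1 — timeout(1): n1:cand/b6/[-]
after 2 — deliver 1→2: n2:foll/b6/[-]
after 3 — deliver 2→1: ·
after 4 — deliver 1→0: n0:foll/b6/[-]
after 5 — deliver 0→1: n1:lead/b6/[-]
after 6 — deliver 1→3: n3:foll/b6/[-]
after 7 — deliver 3→1: ·
after 8 — propose(1,'s'): ·
after 9 — deliver 1→3: n3:foll/b6/[s]
after 10 — deliver 3→1: ·
after 11 — deliver 1→4: n4:foll/b6/[-]
after 12 — deliver 4→1: ·
after 13 — deliver 1→2: n2:foll/b6/[s]
after 14 — deliver 2→1: n1:lead/b6/[s]
after 15 — deliver 1→0: n0:foll/b6/[s]

yes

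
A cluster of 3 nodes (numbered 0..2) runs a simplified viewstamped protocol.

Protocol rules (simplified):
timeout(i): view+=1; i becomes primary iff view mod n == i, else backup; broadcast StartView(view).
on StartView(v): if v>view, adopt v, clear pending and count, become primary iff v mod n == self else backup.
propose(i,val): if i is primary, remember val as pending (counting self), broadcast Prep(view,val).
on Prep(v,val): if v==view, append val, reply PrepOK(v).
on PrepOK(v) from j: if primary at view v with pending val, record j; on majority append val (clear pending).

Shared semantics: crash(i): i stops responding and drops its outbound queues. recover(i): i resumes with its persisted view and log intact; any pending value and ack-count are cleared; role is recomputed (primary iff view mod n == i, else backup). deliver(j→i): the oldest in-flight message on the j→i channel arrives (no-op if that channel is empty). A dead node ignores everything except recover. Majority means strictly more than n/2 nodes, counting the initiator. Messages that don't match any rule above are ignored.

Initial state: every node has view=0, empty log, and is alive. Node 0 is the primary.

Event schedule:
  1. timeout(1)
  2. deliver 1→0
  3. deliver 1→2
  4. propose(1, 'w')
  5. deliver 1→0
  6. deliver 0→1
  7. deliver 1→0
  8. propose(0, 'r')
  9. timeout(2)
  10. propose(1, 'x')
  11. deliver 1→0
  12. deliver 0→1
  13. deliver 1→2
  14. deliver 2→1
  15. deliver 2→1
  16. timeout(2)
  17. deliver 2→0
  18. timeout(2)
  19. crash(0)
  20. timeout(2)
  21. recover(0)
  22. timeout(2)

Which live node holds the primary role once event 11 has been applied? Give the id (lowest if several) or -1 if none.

[1] timeout(1) → N1(prim v1 [-])
[2] deliver 1→0 → N0(back v1 [-])
[3] deliver 1→2 → N2(back v1 [-])
[4] propose(1,'w') → ∅
[5] deliver 1→0 → N0(back v1 [w])
[6] deliver 0→1 → N1(prim v1 [w])
[7] deliver 1→0 → ∅
[8] propose(0,'r') → ∅
[9] timeout(2) → N2(prim v2 [-])
[10] propose(1,'x') → ∅
[11] deliver 1→0 → N0(back v1 [w,x])

1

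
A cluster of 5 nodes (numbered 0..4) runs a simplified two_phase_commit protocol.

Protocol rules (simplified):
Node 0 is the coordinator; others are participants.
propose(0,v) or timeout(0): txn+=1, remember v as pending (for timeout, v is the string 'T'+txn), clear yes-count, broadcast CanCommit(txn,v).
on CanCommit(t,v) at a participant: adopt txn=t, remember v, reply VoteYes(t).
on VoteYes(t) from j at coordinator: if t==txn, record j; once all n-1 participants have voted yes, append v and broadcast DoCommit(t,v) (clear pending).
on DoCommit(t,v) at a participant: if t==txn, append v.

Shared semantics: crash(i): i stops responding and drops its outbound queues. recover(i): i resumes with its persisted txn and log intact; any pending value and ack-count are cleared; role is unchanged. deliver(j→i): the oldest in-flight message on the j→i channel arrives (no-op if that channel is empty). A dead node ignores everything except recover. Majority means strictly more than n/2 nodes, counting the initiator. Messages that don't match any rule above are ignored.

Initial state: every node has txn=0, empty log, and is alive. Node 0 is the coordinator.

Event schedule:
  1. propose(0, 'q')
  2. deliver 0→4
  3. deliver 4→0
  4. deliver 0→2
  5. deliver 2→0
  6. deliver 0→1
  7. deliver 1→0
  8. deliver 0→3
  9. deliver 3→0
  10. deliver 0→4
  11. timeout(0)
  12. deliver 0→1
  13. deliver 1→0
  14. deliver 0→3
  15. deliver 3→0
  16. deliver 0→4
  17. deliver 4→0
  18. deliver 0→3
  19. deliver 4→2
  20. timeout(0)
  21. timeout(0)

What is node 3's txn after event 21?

e1 propose(0,'q'): 0[coor,t=1,-]
e2 deliver 0→4: 4[part,t=1,-]
e3 deliver 4→0: ·
e4 deliver 0→2: 2[part,t=1,-]
e5 deliver 2→0: ·
e6 deliver 0→1: 1[part,t=1,-]
e7 deliver 1→0: ·
e8 deliver 0→3: 3[part,t=1,-]
e9 deliver 3→0: 0[coor,t=1,q]
e10 deliver 0→4: 4[part,t=1,q]
e11 timeout(0): 0[coor,t=2,q]
e12 deliver 0→1: 1[part,t=1,q]
e13 deliver 1→0: ·
e14 deliver 0→3: 3[part,t=1,q]
e15 deliver 3→0: ·
e16 deliver 0→4: 4[part,t=2,q]
e17 deliver 4→0: ·
e18 deliver 0→3: 3[part,t=2,q]
e19 deliver 4→2: ·
e20 timeout(0): 0[coor,t=3,q]
e21 timeout(0): 0[coor,t=4,q]

2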